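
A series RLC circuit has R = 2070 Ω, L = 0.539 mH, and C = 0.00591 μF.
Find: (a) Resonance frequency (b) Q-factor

Step 1 — Resonance condition Im(Z)=0 gives ω₀ = 1/√(LC).
Step 2 — ω₀ = 1/√(0.000539·5.91e-09) = 5.603e+05 rad/s.
Step 3 — f₀ = ω₀/(2π) = 8.917e+04 Hz.
Step 4 — Series Q: Q = ω₀L/R = 5.603e+05·0.000539/2070 = 0.1459.

(a) f₀ = 8.917e+04 Hz  (b) Q = 0.1459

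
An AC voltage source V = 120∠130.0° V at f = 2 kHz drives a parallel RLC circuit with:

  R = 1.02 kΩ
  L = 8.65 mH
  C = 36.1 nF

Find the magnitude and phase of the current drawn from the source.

Step 1 — Angular frequency: ω = 2π·f = 2π·2000 = 1.257e+04 rad/s.
Step 2 — Component impedances:
  R: Z = R = 1020 Ω
  L: Z = jωL = j·1.257e+04·0.00865 = 0 + j108.7 Ω
  C: Z = 1/(jωC) = -j/(ω·C) = 0 - j2204 Ω
Step 3 — Parallel combination: 1/Z_total = 1/R + 1/L + 1/C; Z_total = 12.66 + j112.9 Ω = 113.6∠83.6° Ω.
Step 4 — Source phasor: V = 120∠130.0° V = -77.13 + j91.93 V.
Step 5 — Ohm's law: I = V / Z_total = (-77.13 + j91.93) / (12.66 + j112.9) = 0.7284 + j0.7647 A.
Step 6 — Convert to polar: |I| = 1.056 A, ∠I = 46.4°.

I = 1.056∠46.4° A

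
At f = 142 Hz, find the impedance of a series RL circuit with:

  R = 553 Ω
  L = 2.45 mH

Step 1 — Angular frequency: ω = 2π·f = 2π·142 = 892.2 rad/s.
Step 2 — Component impedances:
  R: Z = R = 553 Ω
  L: Z = jωL = j·892.2·0.00245 = 0 + j2.186 Ω
Step 3 — Series combination: Z_total = R + L = 553 + j2.186 Ω = 553∠0.2° Ω.

Z = 553 + j2.186 Ω = 553∠0.2° Ω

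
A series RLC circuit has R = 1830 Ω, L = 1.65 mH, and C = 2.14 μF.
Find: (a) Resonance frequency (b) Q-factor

Step 1 — Resonance condition Im(Z)=0 gives ω₀ = 1/√(LC).
Step 2 — ω₀ = 1/√(0.00165·2.14e-06) = 1.683e+04 rad/s.
Step 3 — f₀ = ω₀/(2π) = 2678 Hz.
Step 4 — Series Q: Q = ω₀L/R = 1.683e+04·0.00165/1830 = 0.01517.

(a) f₀ = 2678 Hz  (b) Q = 0.01517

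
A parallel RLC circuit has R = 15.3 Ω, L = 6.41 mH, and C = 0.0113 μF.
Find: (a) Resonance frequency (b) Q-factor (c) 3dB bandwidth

Step 1 — Resonance: ω₀ = 1/√(LC) = 1/√(0.00641·1.13e-08) = 1.175e+05 rad/s.
Step 2 — f₀ = ω₀/(2π) = 1.87e+04 Hz.
Step 3 — Parallel Q: Q = R/(ω₀L) = 15.3/(1.175e+05·0.00641) = 0.02031.
Step 4 — Bandwidth: Δω = ω₀/Q = 5.784e+06 rad/s; BW = Δω/(2π) = 9.206e+05 Hz.

(a) f₀ = 1.87e+04 Hz  (b) Q = 0.02031  (c) BW = 9.206e+05 Hz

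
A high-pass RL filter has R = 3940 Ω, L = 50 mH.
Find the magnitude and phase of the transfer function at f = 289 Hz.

Step 1 — Angular frequency: ω = 2π·289 = 1816 rad/s.
Step 2 — Transfer function: H(jω) = jωL/(R + jωL).
Step 3 — Numerator jωL = j·90.79; denominator R + jωL = 3940 + j90.79.
Step 4 — H = 0.0005307 + j0.02303.
Step 5 — Magnitude: |H| = 0.02304 (-32.8 dB); phase: φ = 88.7°.

|H| = 0.02304 (-32.8 dB), φ = 88.7°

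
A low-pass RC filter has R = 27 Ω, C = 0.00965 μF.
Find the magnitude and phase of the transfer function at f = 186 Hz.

Step 1 — Angular frequency: ω = 2π·186 = 1169 rad/s.
Step 2 — Transfer function: H(jω) = 1/(1 + jωRC).
Step 3 — Denominator: 1 + jωRC = 1 + j·1169·27·9.65e-09 = 1 + j0.0003045.
Step 4 — H = 1 - j0.0003045.
Step 5 — Magnitude: |H| = 1 (-0.0 dB); phase: φ = -0.0°.

|H| = 1 (-0.0 dB), φ = -0.0°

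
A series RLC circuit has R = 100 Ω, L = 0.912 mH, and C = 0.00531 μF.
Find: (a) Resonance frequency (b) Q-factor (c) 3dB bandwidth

Step 1 — Resonance: ω₀ = 1/√(LC) = 1/√(0.000912·5.31e-09) = 4.544e+05 rad/s.
Step 2 — f₀ = ω₀/(2π) = 7.232e+04 Hz.
Step 3 — Series Q: Q = ω₀L/R = 4.544e+05·0.000912/100 = 4.144.
Step 4 — Bandwidth: Δω = ω₀/Q = 1.096e+05 rad/s; BW = Δω/(2π) = 1.745e+04 Hz.

(a) f₀ = 7.232e+04 Hz  (b) Q = 4.144  (c) BW = 1.745e+04 Hz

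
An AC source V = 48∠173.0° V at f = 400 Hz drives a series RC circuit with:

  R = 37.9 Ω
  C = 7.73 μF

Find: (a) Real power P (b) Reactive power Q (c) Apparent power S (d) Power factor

Step 1 — Angular frequency: ω = 2π·f = 2π·400 = 2513 rad/s.
Step 2 — Component impedances:
  R: Z = R = 37.9 Ω
  C: Z = 1/(jωC) = -j/(ω·C) = 0 - j51.47 Ω
Step 3 — Series combination: Z_total = R + C = 37.9 - j51.47 Ω = 63.92∠-53.6° Ω.
Step 4 — Source phasor: V = 48∠173.0° V = -47.64 + j5.85 V.
Step 5 — Current: I = V / Z = -0.5156 - j0.5459 A = 0.7509∠-133.4° A.
Step 6 — Complex power: S = V·I* = 21.37 - j29.03 VA.
Step 7 — Real power: P = Re(S) = 21.37 W.
Step 8 — Reactive power: Q = Im(S) = -29.03 VAR.
Step 9 — Apparent power: |S| = 36.04 VA.
Step 10 — Power factor: PF = P/|S| = 0.5929 (leading).

(a) P = 21.37 W  (b) Q = -29.03 VAR  (c) S = 36.04 VA  (d) PF = 0.5929 (leading)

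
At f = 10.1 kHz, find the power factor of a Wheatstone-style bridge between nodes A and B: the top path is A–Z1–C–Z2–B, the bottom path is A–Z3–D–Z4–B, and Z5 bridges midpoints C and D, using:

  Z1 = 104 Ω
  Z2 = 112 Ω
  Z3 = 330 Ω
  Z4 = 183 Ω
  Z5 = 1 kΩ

Step 1 — Angular frequency: ω = 2π·f = 2π·1.01e+04 = 6.346e+04 rad/s.
Step 2 — Component impedances:
  Z1: Z = R = 104 Ω
  Z2: Z = R = 112 Ω
  Z3: Z = R = 330 Ω
  Z4: Z = R = 183 Ω
  Z5: Z = R = 1000 Ω
Step 3 — Bridge requires nodal analysis (the Z5 bridge couples midpoints C and D, so the two paths cannot be reduced to a simple series/parallel combination). Setting node B to ground and injecting 1 A at node A, the 3-node admittance system at A, C, D solves to V_A = Z_AB = 151.5 Ω = 151.5∠0.0° Ω.
Step 4 — Power factor: PF = cos(φ) = Re(Z)/|Z| = 151.5/151.5 = 1.
Step 5 — Type: Im(Z) = 0 ⇒ unity (phase φ = 0.0°).

PF = 1 (unity, φ = 0.0°)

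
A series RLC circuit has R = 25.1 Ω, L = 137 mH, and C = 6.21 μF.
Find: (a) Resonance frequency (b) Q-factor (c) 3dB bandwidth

Step 1 — Resonance condition Im(Z)=0 gives ω₀ = 1/√(LC).
Step 2 — ω₀ = 1/√(0.137·6.21e-06) = 1084 rad/s.
Step 3 — f₀ = ω₀/(2π) = 172.5 Hz.
Step 4 — Series Q: Q = ω₀L/R = 1084·0.137/25.1 = 5.918.
Step 5 — 3dB bandwidth: Δω = ω₀/Q = 183.2 rad/s; BW = Δω/(2π) = 29.16 Hz.

(a) f₀ = 172.5 Hz  (b) Q = 5.918  (c) BW = 29.16 Hz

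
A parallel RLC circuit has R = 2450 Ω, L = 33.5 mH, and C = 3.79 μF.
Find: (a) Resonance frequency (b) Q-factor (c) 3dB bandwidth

Step 1 — Resonance: ω₀ = 1/√(LC) = 1/√(0.0335·3.79e-06) = 2806 rad/s.
Step 2 — f₀ = ω₀/(2π) = 446.7 Hz.
Step 3 — Parallel Q: Q = R/(ω₀L) = 2450/(2806·0.0335) = 26.06.
Step 4 — Bandwidth: Δω = ω₀/Q = 107.7 rad/s; BW = Δω/(2π) = 17.14 Hz.

(a) f₀ = 446.7 Hz  (b) Q = 26.06  (c) BW = 17.14 Hz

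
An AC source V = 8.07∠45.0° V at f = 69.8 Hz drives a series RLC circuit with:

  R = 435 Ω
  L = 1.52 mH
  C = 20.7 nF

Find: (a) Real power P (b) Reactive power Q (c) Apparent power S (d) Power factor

Step 1 — Angular frequency: ω = 2π·f = 2π·69.8 = 438.6 rad/s.
Step 2 — Component impedances:
  R: Z = R = 435 Ω
  L: Z = jωL = j·438.6·0.00152 = 0 + j0.6666 Ω
  C: Z = 1/(jωC) = -j/(ω·C) = 0 - j1.102e+05 Ω
Step 3 — Series combination: Z_total = R + L + C = 435 - j1.102e+05 Ω = 1.102e+05∠-89.8° Ω.
Step 4 — Source phasor: V = 8.07∠45.0° V = 5.706 + j5.706 V.
Step 5 — Current: I = V / Z = -5.16e-05 + j5.201e-05 A = 7.326e-05∠134.8° A.
Step 6 — Complex power: S = V·I* = 2.335e-06 - j0.0005912 VA.
Step 7 — Real power: P = Re(S) = 2.335e-06 W.
Step 8 — Reactive power: Q = Im(S) = -0.0005912 VAR.
Step 9 — Apparent power: |S| = 0.0005912 VA.
Step 10 — Power factor: PF = P/|S| = 0.003949 (leading).

(a) P = 2.335e-06 W  (b) Q = -0.0005912 VAR  (c) S = 0.0005912 VA  (d) PF = 0.003949 (leading)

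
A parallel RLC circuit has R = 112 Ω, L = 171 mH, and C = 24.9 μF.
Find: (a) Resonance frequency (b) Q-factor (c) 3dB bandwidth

Step 1 — Resonance: ω₀ = 1/√(LC) = 1/√(0.171·2.49e-05) = 484.6 rad/s.
Step 2 — f₀ = ω₀/(2π) = 77.13 Hz.
Step 3 — Parallel Q: Q = R/(ω₀L) = 112/(484.6·0.171) = 1.352.
Step 4 — Bandwidth: Δω = ω₀/Q = 358.6 rad/s; BW = Δω/(2π) = 57.07 Hz.

(a) f₀ = 77.13 Hz  (b) Q = 1.352  (c) BW = 57.07 Hz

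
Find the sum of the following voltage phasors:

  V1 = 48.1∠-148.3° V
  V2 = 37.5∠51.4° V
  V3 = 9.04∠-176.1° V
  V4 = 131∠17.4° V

Step 1 — Convert each phasor to rectangular form:
  V1 = 48.1·(cos(-148.3°) + j·sin(-148.3°)) = -40.92 - j25.28 V
  V2 = 37.5·(cos(51.4°) + j·sin(51.4°)) = 23.4 + j29.31 V
  V3 = 9.04·(cos(-176.1°) + j·sin(-176.1°)) = -9.019 - j0.6149 V
  V4 = 131·(cos(17.4°) + j·sin(17.4°)) = 125 + j39.17 V
Step 2 — Sum components: V_total = 98.46 + j42.59 V.
Step 3 — Convert to polar: |V_total| = 107.3 V, ∠V_total = 23.4°.

V_total = 107.3∠23.4° V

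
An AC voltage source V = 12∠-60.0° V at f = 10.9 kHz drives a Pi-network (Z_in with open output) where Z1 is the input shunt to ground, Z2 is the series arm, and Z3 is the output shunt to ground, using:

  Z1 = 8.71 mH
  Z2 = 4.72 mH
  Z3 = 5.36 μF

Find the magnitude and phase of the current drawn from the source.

Step 1 — Angular frequency: ω = 2π·f = 2π·1.09e+04 = 6.849e+04 rad/s.
Step 2 — Component impedances:
  Z1: Z = jωL = j·6.849e+04·0.00871 = 0 + j596.5 Ω
  Z2: Z = jωL = j·6.849e+04·0.00472 = 0 + j323.3 Ω
  Z3: Z = 1/(jωC) = -j/(ω·C) = 0 - j2.724 Ω
Step 3 — With open output, the series arm Z2 and the output shunt Z3 appear in series to ground: Z2 + Z3 = 0 + j320.5 Ω.
Step 4 — Parallel with input shunt Z1: Z_in = Z1 || (Z2 + Z3) = 0 + j208.5 Ω = 208.5∠90.0° Ω.
Step 5 — Source phasor: V = 12∠-60.0° V = 6 - j10.39 V.
Step 6 — Ohm's law: I = V / Z_total = (6 - j10.39) / (0 + j208.5) = -0.04984 - j0.02878 A.
Step 7 — Convert to polar: |I| = 0.05755 A, ∠I = -150.0°.

I = 0.05755∠-150.0° A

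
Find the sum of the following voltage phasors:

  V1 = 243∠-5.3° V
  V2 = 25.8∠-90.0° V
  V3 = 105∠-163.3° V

Step 1 — Convert each phasor to rectangular form:
  V1 = 243·(cos(-5.3°) + j·sin(-5.3°)) = 242 - j22.45 V
  V2 = 25.8·(cos(-90.0°) + j·sin(-90.0°)) = 0 - j25.8 V
  V3 = 105·(cos(-163.3°) + j·sin(-163.3°)) = -100.6 - j30.17 V
Step 2 — Sum components: V_total = 141.4 - j78.42 V.
Step 3 — Convert to polar: |V_total| = 161.7 V, ∠V_total = -29.0°.

V_total = 161.7∠-29.0° V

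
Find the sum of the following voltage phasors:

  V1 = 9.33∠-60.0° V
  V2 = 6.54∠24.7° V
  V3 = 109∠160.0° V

Step 1 — Convert each phasor to rectangular form:
  V1 = 9.33·(cos(-60.0°) + j·sin(-60.0°)) = 4.665 - j8.08 V
  V2 = 6.54·(cos(24.7°) + j·sin(24.7°)) = 5.942 + j2.733 V
  V3 = 109·(cos(160.0°) + j·sin(160.0°)) = -102.4 + j37.28 V
Step 2 — Sum components: V_total = -91.82 + j31.93 V.
Step 3 — Convert to polar: |V_total| = 97.21 V, ∠V_total = 160.8°.

V_total = 97.21∠160.8° V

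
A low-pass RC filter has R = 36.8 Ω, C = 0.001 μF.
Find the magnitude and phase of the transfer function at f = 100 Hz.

Step 1 — Angular frequency: ω = 2π·100 = 628.3 rad/s.
Step 2 — Transfer function: H(jω) = 1/(1 + jωRC).
Step 3 — Denominator: 1 + jωRC = 1 + j·628.3·36.8·1e-09 = 1 + j2.312e-05.
Step 4 — H = 1 - j2.312e-05.
Step 5 — Magnitude: |H| = 1 (-0.0 dB); phase: φ = -0.0°.

|H| = 1 (-0.0 dB), φ = -0.0°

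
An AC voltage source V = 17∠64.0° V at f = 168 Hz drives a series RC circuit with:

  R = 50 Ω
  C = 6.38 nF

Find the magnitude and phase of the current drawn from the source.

Step 1 — Angular frequency: ω = 2π·f = 2π·168 = 1056 rad/s.
Step 2 — Component impedances:
  R: Z = R = 50 Ω
  C: Z = 1/(jωC) = -j/(ω·C) = 0 - j1.485e+05 Ω
Step 3 — Series combination: Z_total = R + C = 50 - j1.485e+05 Ω = 1.485e+05∠-90.0° Ω.
Step 4 — Source phasor: V = 17∠64.0° V = 7.452 + j15.28 V.
Step 5 — Ohm's law: I = V / Z_total = (7.452 + j15.28) / (50 - j1.485e+05) = -0.0001029 + j5.022e-05 A.
Step 6 — Convert to polar: |I| = 0.0001145 A, ∠I = 154.0°.

I = 0.0001145∠154.0° A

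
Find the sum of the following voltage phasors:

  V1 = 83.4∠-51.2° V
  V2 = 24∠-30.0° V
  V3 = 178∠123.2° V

Step 1 — Convert each phasor to rectangular form:
  V1 = 83.4·(cos(-51.2°) + j·sin(-51.2°)) = 52.26 - j65 V
  V2 = 24·(cos(-30.0°) + j·sin(-30.0°)) = 20.78 - j12 V
  V3 = 178·(cos(123.2°) + j·sin(123.2°)) = -97.47 + j148.9 V
Step 2 — Sum components: V_total = -24.42 + j71.95 V.
Step 3 — Convert to polar: |V_total| = 75.98 V, ∠V_total = 108.8°.

V_total = 75.98∠108.8° V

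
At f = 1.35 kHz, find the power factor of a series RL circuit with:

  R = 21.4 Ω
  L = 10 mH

Step 1 — Angular frequency: ω = 2π·f = 2π·1350 = 8482 rad/s.
Step 2 — Component impedances:
  R: Z = R = 21.4 Ω
  L: Z = jωL = j·8482·0.01 = 0 + j84.82 Ω
Step 3 — Series combination: Z_total = R + L = 21.4 + j84.82 Ω = 87.48∠75.8° Ω.
Step 4 — Power factor: PF = cos(φ) = Re(Z)/|Z| = 21.4/87.48 = 0.2446.
Step 5 — Type: Im(Z) = 84.82 ⇒ lagging (phase φ = 75.8°).

PF = 0.2446 (lagging, φ = 75.8°)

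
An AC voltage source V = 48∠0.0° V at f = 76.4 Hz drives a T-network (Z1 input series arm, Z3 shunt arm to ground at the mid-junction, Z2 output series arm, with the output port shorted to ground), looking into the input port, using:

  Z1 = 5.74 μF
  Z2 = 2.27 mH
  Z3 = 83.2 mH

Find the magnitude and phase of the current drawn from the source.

Step 1 — Angular frequency: ω = 2π·f = 2π·76.4 = 480 rad/s.
Step 2 — Component impedances:
  Z1: Z = 1/(jωC) = -j/(ω·C) = 0 - j362.9 Ω
  Z2: Z = jωL = j·480·0.00227 = 0 + j1.09 Ω
  Z3: Z = jωL = j·480·0.0832 = 0 + j39.94 Ω
Step 3 — With the output port shorted to ground, the output series arm Z2 runs from the junction to ground; the shunt arm Z3 also runs from the junction to ground. They appear in parallel: Z3 || Z2 = 0 + j1.061 Ω.
Step 4 — Series with input arm Z1: Z_in = Z1 + (Z3 || Z2) = 0 - j361.9 Ω = 361.9∠-90.0° Ω.
Step 5 — Source phasor: V = 48∠0.0° V = 48 V.
Step 6 — Ohm's law: I = V / Z_total = (48) / (0 - j361.9) = 0 + j0.1326 A.
Step 7 — Convert to polar: |I| = 0.1326 A, ∠I = 90.0°.

I = 0.1326∠90.0° A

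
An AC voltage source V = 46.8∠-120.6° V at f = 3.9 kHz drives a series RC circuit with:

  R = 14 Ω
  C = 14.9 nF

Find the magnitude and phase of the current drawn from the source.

Step 1 — Angular frequency: ω = 2π·f = 2π·3900 = 2.45e+04 rad/s.
Step 2 — Component impedances:
  R: Z = R = 14 Ω
  C: Z = 1/(jωC) = -j/(ω·C) = 0 - j2739 Ω
Step 3 — Series combination: Z_total = R + C = 14 - j2739 Ω = 2739∠-89.7° Ω.
Step 4 — Source phasor: V = 46.8∠-120.6° V = -23.82 - j40.28 V.
Step 5 — Ohm's law: I = V / Z_total = (-23.82 - j40.28) / (14 - j2739) = 0.01466 - j0.008773 A.
Step 6 — Convert to polar: |I| = 0.01709 A, ∠I = -30.9°.

I = 0.01709∠-30.9° A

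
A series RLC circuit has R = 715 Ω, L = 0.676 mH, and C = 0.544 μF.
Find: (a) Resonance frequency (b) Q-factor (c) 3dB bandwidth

Step 1 — Resonance: ω₀ = 1/√(LC) = 1/√(0.000676·5.44e-07) = 5.215e+04 rad/s.
Step 2 — f₀ = ω₀/(2π) = 8299 Hz.
Step 3 — Series Q: Q = ω₀L/R = 5.215e+04·0.000676/715 = 0.0493.
Step 4 — Bandwidth: Δω = ω₀/Q = 1.058e+06 rad/s; BW = Δω/(2π) = 1.683e+05 Hz.

(a) f₀ = 8299 Hz  (b) Q = 0.0493  (c) BW = 1.683e+05 Hz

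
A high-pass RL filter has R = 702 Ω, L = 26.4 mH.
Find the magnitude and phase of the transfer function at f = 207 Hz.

Step 1 — Angular frequency: ω = 2π·207 = 1301 rad/s.
Step 2 — Transfer function: H(jω) = jωL/(R + jωL).
Step 3 — Numerator jωL = j·34.34; denominator R + jωL = 702 + j34.34.
Step 4 — H = 0.002387 + j0.0488.
Step 5 — Magnitude: |H| = 0.04885 (-26.2 dB); phase: φ = 87.2°.

|H| = 0.04885 (-26.2 dB), φ = 87.2°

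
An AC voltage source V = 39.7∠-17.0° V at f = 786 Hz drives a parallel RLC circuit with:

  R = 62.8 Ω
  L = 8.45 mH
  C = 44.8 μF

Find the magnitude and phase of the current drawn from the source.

Step 1 — Angular frequency: ω = 2π·f = 2π·786 = 4939 rad/s.
Step 2 — Component impedances:
  R: Z = R = 62.8 Ω
  L: Z = jωL = j·4939·0.00845 = 0 + j41.73 Ω
  C: Z = 1/(jωC) = -j/(ω·C) = 0 - j4.52 Ω
Step 3 — Parallel combination: 1/Z_total = 1/R + 1/L + 1/C; Z_total = 0.4065 - j5.036 Ω = 5.052∠-85.4° Ω.
Step 4 — Source phasor: V = 39.7∠-17.0° V = 37.97 - j11.61 V.
Step 5 — Ohm's law: I = V / Z_total = (37.97 - j11.61) / (0.4065 - j5.036) = 2.894 + j7.305 A.
Step 6 — Convert to polar: |I| = 7.858 A, ∠I = 68.4°.

I = 7.858∠68.4° A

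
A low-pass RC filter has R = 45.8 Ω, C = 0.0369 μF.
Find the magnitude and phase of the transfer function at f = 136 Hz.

Step 1 — Angular frequency: ω = 2π·136 = 854.5 rad/s.
Step 2 — Transfer function: H(jω) = 1/(1 + jωRC).
Step 3 — Denominator: 1 + jωRC = 1 + j·854.5·45.8·3.69e-08 = 1 + j0.001444.
Step 4 — H = 1 - j0.001444.
Step 5 — Magnitude: |H| = 1 (-0.0 dB); phase: φ = -0.1°.

|H| = 1 (-0.0 dB), φ = -0.1°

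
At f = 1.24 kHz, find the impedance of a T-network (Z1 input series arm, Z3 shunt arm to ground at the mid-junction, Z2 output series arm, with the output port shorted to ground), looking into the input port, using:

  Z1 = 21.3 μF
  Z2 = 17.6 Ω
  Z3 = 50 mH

Step 1 — Angular frequency: ω = 2π·f = 2π·1240 = 7791 rad/s.
Step 2 — Component impedances:
  Z1: Z = 1/(jωC) = -j/(ω·C) = 0 - j6.026 Ω
  Z2: Z = R = 17.6 Ω
  Z3: Z = jωL = j·7791·0.05 = 0 + j389.6 Ω
Step 3 — With the output port shorted to ground, the output series arm Z2 runs from the junction to ground; the shunt arm Z3 also runs from the junction to ground. They appear in parallel: Z3 || Z2 = 17.56 + j0.7935 Ω.
Step 4 — Series with input arm Z1: Z_in = Z1 + (Z3 || Z2) = 17.56 - j5.232 Ω = 18.33∠-16.6° Ω.

Z = 17.56 - j5.232 Ω = 18.33∠-16.6° Ω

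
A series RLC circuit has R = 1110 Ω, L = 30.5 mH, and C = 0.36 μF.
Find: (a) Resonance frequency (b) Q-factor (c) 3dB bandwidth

Step 1 — Resonance: ω₀ = 1/√(LC) = 1/√(0.0305·3.6e-07) = 9543 rad/s.
Step 2 — f₀ = ω₀/(2π) = 1519 Hz.
Step 3 — Series Q: Q = ω₀L/R = 9543·0.0305/1110 = 0.2622.
Step 4 — Bandwidth: Δω = ω₀/Q = 3.639e+04 rad/s; BW = Δω/(2π) = 5792 Hz.

(a) f₀ = 1519 Hz  (b) Q = 0.2622  (c) BW = 5792 Hz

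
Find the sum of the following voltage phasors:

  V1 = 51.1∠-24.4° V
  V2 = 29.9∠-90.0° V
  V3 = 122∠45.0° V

Step 1 — Convert each phasor to rectangular form:
  V1 = 51.1·(cos(-24.4°) + j·sin(-24.4°)) = 46.54 - j21.11 V
  V2 = 29.9·(cos(-90.0°) + j·sin(-90.0°)) = 0 - j29.9 V
  V3 = 122·(cos(45.0°) + j·sin(45.0°)) = 86.27 + j86.27 V
Step 2 — Sum components: V_total = 132.8 + j35.26 V.
Step 3 — Convert to polar: |V_total| = 137.4 V, ∠V_total = 14.9°.

V_total = 137.4∠14.9° V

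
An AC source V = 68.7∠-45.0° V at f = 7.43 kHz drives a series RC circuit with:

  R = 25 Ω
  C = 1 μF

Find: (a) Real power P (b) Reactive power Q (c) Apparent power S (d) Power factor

Step 1 — Angular frequency: ω = 2π·f = 2π·7430 = 4.668e+04 rad/s.
Step 2 — Component impedances:
  R: Z = R = 25 Ω
  C: Z = 1/(jωC) = -j/(ω·C) = 0 - j21.42 Ω
Step 3 — Series combination: Z_total = R + C = 25 - j21.42 Ω = 32.92∠-40.6° Ω.
Step 4 — Source phasor: V = 68.7∠-45.0° V = 48.58 - j48.58 V.
Step 5 — Current: I = V / Z = 2.081 - j0.1604 A = 2.087∠-4.4° A.
Step 6 — Complex power: S = V·I* = 108.9 - j93.28 VA.
Step 7 — Real power: P = Re(S) = 108.9 W.
Step 8 — Reactive power: Q = Im(S) = -93.28 VAR.
Step 9 — Apparent power: |S| = 143.4 VA.
Step 10 — Power factor: PF = P/|S| = 0.7594 (leading).

(a) P = 108.9 W  (b) Q = -93.28 VAR  (c) S = 143.4 VA  (d) PF = 0.7594 (leading)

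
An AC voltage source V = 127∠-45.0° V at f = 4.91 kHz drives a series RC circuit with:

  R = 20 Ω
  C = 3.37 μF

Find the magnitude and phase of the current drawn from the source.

Step 1 — Angular frequency: ω = 2π·f = 2π·4910 = 3.085e+04 rad/s.
Step 2 — Component impedances:
  R: Z = R = 20 Ω
  C: Z = 1/(jωC) = -j/(ω·C) = 0 - j9.619 Ω
Step 3 — Series combination: Z_total = R + C = 20 - j9.619 Ω = 22.19∠-25.7° Ω.
Step 4 — Source phasor: V = 127∠-45.0° V = 89.8 - j89.8 V.
Step 5 — Ohm's law: I = V / Z_total = (89.8 - j89.8) / (20 - j9.619) = 5.4 - j1.893 A.
Step 6 — Convert to polar: |I| = 5.723 A, ∠I = -19.3°.

I = 5.723∠-19.3° A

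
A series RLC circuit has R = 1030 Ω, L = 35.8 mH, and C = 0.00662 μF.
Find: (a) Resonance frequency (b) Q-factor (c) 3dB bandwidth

Step 1 — Resonance condition Im(Z)=0 gives ω₀ = 1/√(LC).
Step 2 — ω₀ = 1/√(0.0358·6.62e-09) = 6.496e+04 rad/s.
Step 3 — f₀ = ω₀/(2π) = 1.034e+04 Hz.
Step 4 — Series Q: Q = ω₀L/R = 6.496e+04·0.0358/1030 = 2.258.
Step 5 — 3dB bandwidth: Δω = ω₀/Q = 2.877e+04 rad/s; BW = Δω/(2π) = 4579 Hz.

(a) f₀ = 1.034e+04 Hz  (b) Q = 2.258  (c) BW = 4579 Hz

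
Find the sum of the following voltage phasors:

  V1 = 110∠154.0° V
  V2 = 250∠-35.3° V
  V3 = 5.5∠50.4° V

Step 1 — Convert each phasor to rectangular form:
  V1 = 110·(cos(154.0°) + j·sin(154.0°)) = -98.87 + j48.22 V
  V2 = 250·(cos(-35.3°) + j·sin(-35.3°)) = 204 - j144.5 V
  V3 = 5.5·(cos(50.4°) + j·sin(50.4°)) = 3.506 + j4.238 V
Step 2 — Sum components: V_total = 108.7 - j92.01 V.
Step 3 — Convert to polar: |V_total| = 142.4 V, ∠V_total = -40.3°.

V_total = 142.4∠-40.3° V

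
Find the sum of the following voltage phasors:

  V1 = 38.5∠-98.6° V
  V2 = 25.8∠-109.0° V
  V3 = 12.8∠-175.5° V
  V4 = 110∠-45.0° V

Step 1 — Convert each phasor to rectangular form:
  V1 = 38.5·(cos(-98.6°) + j·sin(-98.6°)) = -5.757 - j38.07 V
  V2 = 25.8·(cos(-109.0°) + j·sin(-109.0°)) = -8.4 - j24.39 V
  V3 = 12.8·(cos(-175.5°) + j·sin(-175.5°)) = -12.76 - j1.004 V
  V4 = 110·(cos(-45.0°) + j·sin(-45.0°)) = 77.78 - j77.78 V
Step 2 — Sum components: V_total = 50.86 - j141.2 V.
Step 3 — Convert to polar: |V_total| = 150.1 V, ∠V_total = -70.2°.

V_total = 150.1∠-70.2° V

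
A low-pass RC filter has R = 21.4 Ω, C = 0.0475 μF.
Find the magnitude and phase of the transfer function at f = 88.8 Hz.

Step 1 — Angular frequency: ω = 2π·88.8 = 557.9 rad/s.
Step 2 — Transfer function: H(jω) = 1/(1 + jωRC).
Step 3 — Denominator: 1 + jωRC = 1 + j·557.9·21.4·4.75e-08 = 1 + j0.0005672.
Step 4 — H = 1 - j0.0005672.
Step 5 — Magnitude: |H| = 1 (-0.0 dB); phase: φ = -0.0°.

|H| = 1 (-0.0 dB), φ = -0.0°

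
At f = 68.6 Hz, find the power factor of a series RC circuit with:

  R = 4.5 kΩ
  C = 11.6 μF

Step 1 — Angular frequency: ω = 2π·f = 2π·68.6 = 431 rad/s.
Step 2 — Component impedances:
  R: Z = R = 4500 Ω
  C: Z = 1/(jωC) = -j/(ω·C) = 0 - j200 Ω
Step 3 — Series combination: Z_total = R + C = 4500 - j200 Ω = 4504∠-2.5° Ω.
Step 4 — Power factor: PF = cos(φ) = Re(Z)/|Z| = 4500/4504.4 = 0.999.
Step 5 — Type: Im(Z) = -200 ⇒ leading (phase φ = -2.5°).

PF = 0.999 (leading, φ = -2.5°)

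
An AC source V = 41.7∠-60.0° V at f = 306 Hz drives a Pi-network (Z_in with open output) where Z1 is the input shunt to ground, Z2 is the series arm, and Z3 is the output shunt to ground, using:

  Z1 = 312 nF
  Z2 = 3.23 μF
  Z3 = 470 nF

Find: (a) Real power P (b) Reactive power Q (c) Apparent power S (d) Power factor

Step 1 — Angular frequency: ω = 2π·f = 2π·306 = 1923 rad/s.
Step 2 — Component impedances:
  Z1: Z = 1/(jωC) = -j/(ω·C) = 0 - j1667 Ω
  Z2: Z = 1/(jωC) = -j/(ω·C) = 0 - j161 Ω
  Z3: Z = 1/(jωC) = -j/(ω·C) = 0 - j1107 Ω
Step 3 — With open output, the series arm Z2 and the output shunt Z3 appear in series to ground: Z2 + Z3 = 0 - j1268 Ω.
Step 4 — Parallel with input shunt Z1: Z_in = Z1 || (Z2 + Z3) = 0 - j720.1 Ω = 720.1∠-90.0° Ω.
Step 5 — Source phasor: V = 41.7∠-60.0° V = 20.85 - j36.11 V.
Step 6 — Current: I = V / Z = 0.05015 + j0.02895 A = 0.05791∠30.0° A.
Step 7 — Complex power: S = V·I* = 0 - j2.415 VA.
Step 8 — Real power: P = Re(S) = 0 W.
Step 9 — Reactive power: Q = Im(S) = -2.415 VAR.
Step 10 — Apparent power: |S| = 2.415 VA.
Step 11 — Power factor: PF = P/|S| = 0 (leading).

(a) P = 0 W  (b) Q = -2.415 VAR  (c) S = 2.415 VA  (d) PF = 0 (leading)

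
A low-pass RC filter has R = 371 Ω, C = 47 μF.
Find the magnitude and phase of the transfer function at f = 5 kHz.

Step 1 — Angular frequency: ω = 2π·5000 = 3.142e+04 rad/s.
Step 2 — Transfer function: H(jω) = 1/(1 + jωRC).
Step 3 — Denominator: 1 + jωRC = 1 + j·3.142e+04·371·4.7e-05 = 1 + j547.8.
Step 4 — H = 3.332e-06 - j0.001825.
Step 5 — Magnitude: |H| = 0.001825 (-54.8 dB); phase: φ = -89.9°.

|H| = 0.001825 (-54.8 dB), φ = -89.9°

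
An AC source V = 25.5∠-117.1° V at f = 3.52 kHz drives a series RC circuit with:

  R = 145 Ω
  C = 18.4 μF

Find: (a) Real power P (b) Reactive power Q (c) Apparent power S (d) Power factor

Step 1 — Angular frequency: ω = 2π·f = 2π·3520 = 2.212e+04 rad/s.
Step 2 — Component impedances:
  R: Z = R = 145 Ω
  C: Z = 1/(jωC) = -j/(ω·C) = 0 - j2.457 Ω
Step 3 — Series combination: Z_total = R + C = 145 - j2.457 Ω = 145∠-1.0° Ω.
Step 4 — Source phasor: V = 25.5∠-117.1° V = -11.62 - j22.7 V.
Step 5 — Current: I = V / Z = -0.07744 - j0.1579 A = 0.1758∠-116.1° A.
Step 6 — Complex power: S = V·I* = 4.483 - j0.07598 VA.
Step 7 — Real power: P = Re(S) = 4.483 W.
Step 8 — Reactive power: Q = Im(S) = -0.07598 VAR.
Step 9 — Apparent power: |S| = 4.484 VA.
Step 10 — Power factor: PF = P/|S| = 0.9999 (leading).

(a) P = 4.483 W  (b) Q = -0.07598 VAR  (c) S = 4.484 VA  (d) PF = 0.9999 (leading)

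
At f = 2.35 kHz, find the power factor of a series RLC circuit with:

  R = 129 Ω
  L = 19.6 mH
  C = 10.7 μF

Step 1 — Angular frequency: ω = 2π·f = 2π·2350 = 1.477e+04 rad/s.
Step 2 — Component impedances:
  R: Z = R = 129 Ω
  L: Z = jωL = j·1.477e+04·0.0196 = 0 + j289.4 Ω
  C: Z = 1/(jωC) = -j/(ω·C) = 0 - j6.329 Ω
Step 3 — Series combination: Z_total = R + L + C = 129 + j283.1 Ω = 311.1∠65.5° Ω.
Step 4 — Power factor: PF = cos(φ) = Re(Z)/|Z| = 129/311.1 = 0.4147.
Step 5 — Type: Im(Z) = 283.1 ⇒ lagging (phase φ = 65.5°).

PF = 0.4147 (lagging, φ = 65.5°)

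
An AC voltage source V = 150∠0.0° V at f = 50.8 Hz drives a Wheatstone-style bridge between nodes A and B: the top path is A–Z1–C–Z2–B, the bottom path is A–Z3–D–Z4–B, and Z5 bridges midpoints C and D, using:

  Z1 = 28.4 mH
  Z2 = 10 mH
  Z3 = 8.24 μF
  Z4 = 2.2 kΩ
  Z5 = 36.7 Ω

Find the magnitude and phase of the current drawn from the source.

Step 1 — Angular frequency: ω = 2π·f = 2π·50.8 = 319.2 rad/s.
Step 2 — Component impedances:
  Z1: Z = jωL = j·319.2·0.0284 = 0 + j9.065 Ω
  Z2: Z = jωL = j·319.2·0.01 = 0 + j3.192 Ω
  Z3: Z = 1/(jωC) = -j/(ω·C) = 0 - j380.2 Ω
  Z4: Z = R = 2200 Ω
  Z5: Z = R = 36.7 Ω
Step 3 — Bridge requires nodal analysis (the Z5 bridge couples midpoints C and D, so the two paths cannot be reduced to a simple series/parallel combination). Setting node B to ground and injecting 1 A at node A, the 3-node admittance system at A, C, D solves to V_A = Z_AB = 0.02614 + j12.48 Ω = 12.48∠89.9° Ω.
Step 4 — Source phasor: V = 150∠0.0° V = 150 V.
Step 5 — Ohm's law: I = V / Z_total = (150) / (0.02614 + j12.48) = 0.02518 - j12.02 A.
Step 6 — Convert to polar: |I| = 12.02 A, ∠I = -89.9°.

I = 12.02∠-89.9° A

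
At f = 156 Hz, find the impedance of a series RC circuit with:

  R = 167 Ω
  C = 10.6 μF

Step 1 — Angular frequency: ω = 2π·f = 2π·156 = 980.2 rad/s.
Step 2 — Component impedances:
  R: Z = R = 167 Ω
  C: Z = 1/(jωC) = -j/(ω·C) = 0 - j96.25 Ω
Step 3 — Series combination: Z_total = R + C = 167 - j96.25 Ω = 192.8∠-30.0° Ω.

Z = 167 - j96.25 Ω = 192.8∠-30.0° Ω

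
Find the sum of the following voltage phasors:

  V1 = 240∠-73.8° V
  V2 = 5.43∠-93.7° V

Step 1 — Convert each phasor to rectangular form:
  V1 = 240·(cos(-73.8°) + j·sin(-73.8°)) = 66.96 - j230.5 V
  V2 = 5.43·(cos(-93.7°) + j·sin(-93.7°)) = -0.3504 - j5.419 V
Step 2 — Sum components: V_total = 66.61 - j235.9 V.
Step 3 — Convert to polar: |V_total| = 245.1 V, ∠V_total = -74.2°.

V_total = 245.1∠-74.2° V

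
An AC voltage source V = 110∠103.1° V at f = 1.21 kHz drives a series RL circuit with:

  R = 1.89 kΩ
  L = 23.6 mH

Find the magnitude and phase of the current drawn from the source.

Step 1 — Angular frequency: ω = 2π·f = 2π·1210 = 7603 rad/s.
Step 2 — Component impedances:
  R: Z = R = 1890 Ω
  L: Z = jωL = j·7603·0.0236 = 0 + j179.4 Ω
Step 3 — Series combination: Z_total = R + L = 1890 + j179.4 Ω = 1898∠5.4° Ω.
Step 4 — Source phasor: V = 110∠103.1° V = -24.93 + j107.1 V.
Step 5 — Ohm's law: I = V / Z_total = (-24.93 + j107.1) / (1890 + j179.4) = -0.00774 + j0.05742 A.
Step 6 — Convert to polar: |I| = 0.05794 A, ∠I = 97.7°.

I = 0.05794∠97.7° A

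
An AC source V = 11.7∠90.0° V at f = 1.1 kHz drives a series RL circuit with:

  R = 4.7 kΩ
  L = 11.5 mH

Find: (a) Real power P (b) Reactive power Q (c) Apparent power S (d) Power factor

Step 1 — Angular frequency: ω = 2π·f = 2π·1100 = 6912 rad/s.
Step 2 — Component impedances:
  R: Z = R = 4700 Ω
  L: Z = jωL = j·6912·0.0115 = 0 + j79.48 Ω
Step 3 — Series combination: Z_total = R + L = 4700 + j79.48 Ω = 4701∠1.0° Ω.
Step 4 — Source phasor: V = 11.7∠90.0° V = 0 + j11.7 V.
Step 5 — Current: I = V / Z = 4.209e-05 + j0.002489 A = 0.002489∠89.0° A.
Step 6 — Complex power: S = V·I* = 0.02912 + j0.0004924 VA.
Step 7 — Real power: P = Re(S) = 0.02912 W.
Step 8 — Reactive power: Q = Im(S) = 0.0004924 VAR.
Step 9 — Apparent power: |S| = 0.02912 VA.
Step 10 — Power factor: PF = P/|S| = 0.9999 (lagging).

(a) P = 0.02912 W  (b) Q = 0.0004924 VAR  (c) S = 0.02912 VA  (d) PF = 0.9999 (lagging)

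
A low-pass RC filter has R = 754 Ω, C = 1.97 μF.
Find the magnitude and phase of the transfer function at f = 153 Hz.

Step 1 — Angular frequency: ω = 2π·153 = 961.3 rad/s.
Step 2 — Transfer function: H(jω) = 1/(1 + jωRC).
Step 3 — Denominator: 1 + jωRC = 1 + j·961.3·754·1.97e-06 = 1 + j1.428.
Step 4 — H = 0.3291 - j0.4699.
Step 5 — Magnitude: |H| = 0.5736 (-4.8 dB); phase: φ = -55.0°.

|H| = 0.5736 (-4.8 dB), φ = -55.0°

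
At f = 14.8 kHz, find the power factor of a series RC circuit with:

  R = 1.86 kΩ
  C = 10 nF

Step 1 — Angular frequency: ω = 2π·f = 2π·1.48e+04 = 9.299e+04 rad/s.
Step 2 — Component impedances:
  R: Z = R = 1860 Ω
  C: Z = 1/(jωC) = -j/(ω·C) = 0 - j1075 Ω
Step 3 — Series combination: Z_total = R + C = 1860 - j1075 Ω = 2148∠-30.0° Ω.
Step 4 — Power factor: PF = cos(φ) = Re(Z)/|Z| = 1860/2148.5 = 0.8657.
Step 5 — Type: Im(Z) = -1075 ⇒ leading (phase φ = -30.0°).

PF = 0.8657 (leading, φ = -30.0°)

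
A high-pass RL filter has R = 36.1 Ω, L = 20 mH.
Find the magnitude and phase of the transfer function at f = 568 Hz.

Step 1 — Angular frequency: ω = 2π·568 = 3569 rad/s.
Step 2 — Transfer function: H(jω) = jωL/(R + jωL).
Step 3 — Numerator jωL = j·71.38; denominator R + jωL = 36.1 + j71.38.
Step 4 — H = 0.7963 + j0.4027.
Step 5 — Magnitude: |H| = 0.8924 (-1.0 dB); phase: φ = 26.8°.

|H| = 0.8924 (-1.0 dB), φ = 26.8°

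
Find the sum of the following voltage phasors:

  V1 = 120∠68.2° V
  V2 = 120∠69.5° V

Step 1 — Convert each phasor to rectangular form:
  V1 = 120·(cos(68.2°) + j·sin(68.2°)) = 44.56 + j111.4 V
  V2 = 120·(cos(69.5°) + j·sin(69.5°)) = 42.02 + j112.4 V
Step 2 — Sum components: V_total = 86.59 + j223.8 V.
Step 3 — Convert to polar: |V_total| = 240 V, ∠V_total = 68.9°.

V_total = 240∠68.9° V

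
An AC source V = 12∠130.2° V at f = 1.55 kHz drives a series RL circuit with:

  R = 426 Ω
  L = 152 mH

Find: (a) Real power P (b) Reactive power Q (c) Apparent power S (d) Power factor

Step 1 — Angular frequency: ω = 2π·f = 2π·1550 = 9739 rad/s.
Step 2 — Component impedances:
  R: Z = R = 426 Ω
  L: Z = jωL = j·9739·0.152 = 0 + j1480 Ω
Step 3 — Series combination: Z_total = R + L = 426 + j1480 Ω = 1540∠73.9° Ω.
Step 4 — Source phasor: V = 12∠130.2° V = -7.745 + j9.166 V.
Step 5 — Current: I = V / Z = 0.004327 + j0.006478 A = 0.00779∠56.3° A.
Step 6 — Complex power: S = V·I* = 0.02585 + j0.08984 VA.
Step 7 — Real power: P = Re(S) = 0.02585 W.
Step 8 — Reactive power: Q = Im(S) = 0.08984 VAR.
Step 9 — Apparent power: |S| = 0.09348 VA.
Step 10 — Power factor: PF = P/|S| = 0.2766 (lagging).

(a) P = 0.02585 W  (b) Q = 0.08984 VAR  (c) S = 0.09348 VA  (d) PF = 0.2766 (lagging)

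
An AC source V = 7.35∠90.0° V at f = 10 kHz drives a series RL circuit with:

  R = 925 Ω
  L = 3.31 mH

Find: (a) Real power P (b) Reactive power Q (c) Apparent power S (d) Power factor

Step 1 — Angular frequency: ω = 2π·f = 2π·1e+04 = 6.283e+04 rad/s.
Step 2 — Component impedances:
  R: Z = R = 925 Ω
  L: Z = jωL = j·6.283e+04·0.00331 = 0 + j208 Ω
Step 3 — Series combination: Z_total = R + L = 925 + j208 Ω = 948.1∠12.7° Ω.
Step 4 — Source phasor: V = 7.35∠90.0° V = 0 + j7.35 V.
Step 5 — Current: I = V / Z = 0.001701 + j0.007564 A = 0.007752∠77.3° A.
Step 6 — Complex power: S = V·I* = 0.05559 + j0.0125 VA.
Step 7 — Real power: P = Re(S) = 0.05559 W.
Step 8 — Reactive power: Q = Im(S) = 0.0125 VAR.
Step 9 — Apparent power: |S| = 0.05698 VA.
Step 10 — Power factor: PF = P/|S| = 0.9756 (lagging).

(a) P = 0.05559 W  (b) Q = 0.0125 VAR  (c) S = 0.05698 VA  (d) PF = 0.9756 (lagging)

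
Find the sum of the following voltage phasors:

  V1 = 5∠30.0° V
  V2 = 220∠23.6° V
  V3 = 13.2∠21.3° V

Step 1 — Convert each phasor to rectangular form:
  V1 = 5·(cos(30.0°) + j·sin(30.0°)) = 4.33 + j2.5 V
  V2 = 220·(cos(23.6°) + j·sin(23.6°)) = 201.6 + j88.08 V
  V3 = 13.2·(cos(21.3°) + j·sin(21.3°)) = 12.3 + j4.795 V
Step 2 — Sum components: V_total = 218.2 + j95.37 V.
Step 3 — Convert to polar: |V_total| = 238.2 V, ∠V_total = 23.6°.

V_total = 238.2∠23.6° V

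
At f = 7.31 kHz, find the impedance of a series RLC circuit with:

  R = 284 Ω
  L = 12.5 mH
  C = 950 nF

Step 1 — Angular frequency: ω = 2π·f = 2π·7310 = 4.593e+04 rad/s.
Step 2 — Component impedances:
  R: Z = R = 284 Ω
  L: Z = jωL = j·4.593e+04·0.0125 = 0 + j574.1 Ω
  C: Z = 1/(jωC) = -j/(ω·C) = 0 - j22.92 Ω
Step 3 — Series combination: Z_total = R + L + C = 284 + j551.2 Ω = 620.1∠62.7° Ω.

Z = 284 + j551.2 Ω = 620.1∠62.7° Ω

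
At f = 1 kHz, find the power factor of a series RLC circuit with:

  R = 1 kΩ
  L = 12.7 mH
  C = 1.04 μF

Step 1 — Angular frequency: ω = 2π·f = 2π·1000 = 6283 rad/s.
Step 2 — Component impedances:
  R: Z = R = 1000 Ω
  L: Z = jωL = j·6283·0.0127 = 0 + j79.8 Ω
  C: Z = 1/(jωC) = -j/(ω·C) = 0 - j153 Ω
Step 3 — Series combination: Z_total = R + L + C = 1000 - j73.24 Ω = 1003∠-4.2° Ω.
Step 4 — Power factor: PF = cos(φ) = Re(Z)/|Z| = 1000/1002.7 = 0.9973.
Step 5 — Type: Im(Z) = -73.24 ⇒ leading (phase φ = -4.2°).

PF = 0.9973 (leading, φ = -4.2°)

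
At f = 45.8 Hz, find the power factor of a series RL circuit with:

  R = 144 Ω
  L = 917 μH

Step 1 — Angular frequency: ω = 2π·f = 2π·45.8 = 287.8 rad/s.
Step 2 — Component impedances:
  R: Z = R = 144 Ω
  L: Z = jωL = j·287.8·0.000917 = 0 + j0.2639 Ω
Step 3 — Series combination: Z_total = R + L = 144 + j0.2639 Ω = 144∠0.1° Ω.
Step 4 — Power factor: PF = cos(φ) = Re(Z)/|Z| = 144/144 = 1.
Step 5 — Type: Im(Z) = 0.2639 ⇒ lagging (phase φ = 0.1°).

PF = 1 (lagging, φ = 0.1°)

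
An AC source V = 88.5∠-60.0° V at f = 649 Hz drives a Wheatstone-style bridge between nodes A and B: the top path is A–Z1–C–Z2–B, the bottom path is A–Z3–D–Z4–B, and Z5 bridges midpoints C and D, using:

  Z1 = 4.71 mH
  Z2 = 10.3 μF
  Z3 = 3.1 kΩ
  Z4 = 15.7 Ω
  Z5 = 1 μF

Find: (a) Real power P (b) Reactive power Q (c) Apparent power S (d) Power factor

Step 1 — Angular frequency: ω = 2π·f = 2π·649 = 4078 rad/s.
Step 2 — Component impedances:
  Z1: Z = jωL = j·4078·0.00471 = 0 + j19.21 Ω
  Z2: Z = 1/(jωC) = -j/(ω·C) = 0 - j23.81 Ω
  Z3: Z = R = 3100 Ω
  Z4: Z = R = 15.7 Ω
  Z5: Z = 1/(jωC) = -j/(ω·C) = 0 - j245.2 Ω
Step 3 — Bridge requires nodal analysis (the Z5 bridge couples midpoints C and D, so the two paths cannot be reduced to a simple series/parallel combination). Setting node B to ground and injecting 1 A at node A, the 3-node admittance system at A, C, D solves to V_A = Z_AB = 0.1239 - j2.505 Ω = 2.508∠-87.2° Ω.
Step 4 — Source phasor: V = 88.5∠-60.0° V = 44.25 - j76.64 V.
Step 5 — Current: I = V / Z = 31.4 + j16.11 A = 35.29∠27.2° A.
Step 6 — Complex power: S = V·I* = 154.3 - j3120 VA.
Step 7 — Real power: P = Re(S) = 154.3 W.
Step 8 — Reactive power: Q = Im(S) = -3120 VAR.
Step 9 — Apparent power: |S| = 3123 VA.
Step 10 — Power factor: PF = P/|S| = 0.04941 (leading).

(a) P = 154.3 W  (b) Q = -3120 VAR  (c) S = 3123 VA  (d) PF = 0.04941 (leading)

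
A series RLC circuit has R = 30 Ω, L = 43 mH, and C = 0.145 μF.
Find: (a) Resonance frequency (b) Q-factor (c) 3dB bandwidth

Step 1 — Resonance condition Im(Z)=0 gives ω₀ = 1/√(LC).
Step 2 — ω₀ = 1/√(0.043·1.45e-07) = 1.266e+04 rad/s.
Step 3 — f₀ = ω₀/(2π) = 2016 Hz.
Step 4 — Series Q: Q = ω₀L/R = 1.266e+04·0.043/30 = 18.15.
Step 5 — 3dB bandwidth: Δω = ω₀/Q = 697.7 rad/s; BW = Δω/(2π) = 111 Hz.

(a) f₀ = 2016 Hz  (b) Q = 18.15  (c) BW = 111 Hz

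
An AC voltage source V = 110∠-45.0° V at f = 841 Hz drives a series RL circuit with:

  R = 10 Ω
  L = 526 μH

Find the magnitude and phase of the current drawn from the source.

Step 1 — Angular frequency: ω = 2π·f = 2π·841 = 5284 rad/s.
Step 2 — Component impedances:
  R: Z = R = 10 Ω
  L: Z = jωL = j·5284·0.000526 = 0 + j2.779 Ω
Step 3 — Series combination: Z_total = R + L = 10 + j2.779 Ω = 10.38∠15.5° Ω.
Step 4 — Source phasor: V = 110∠-45.0° V = 77.78 - j77.78 V.
Step 5 — Ohm's law: I = V / Z_total = (77.78 - j77.78) / (10 + j2.779) = 5.213 - j9.227 A.
Step 6 — Convert to polar: |I| = 10.6 A, ∠I = -60.5°.

I = 10.6∠-60.5° A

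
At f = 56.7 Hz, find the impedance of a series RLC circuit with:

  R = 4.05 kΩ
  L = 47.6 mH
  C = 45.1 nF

Step 1 — Angular frequency: ω = 2π·f = 2π·56.7 = 356.3 rad/s.
Step 2 — Component impedances:
  R: Z = R = 4050 Ω
  L: Z = jωL = j·356.3·0.0476 = 0 + j16.96 Ω
  C: Z = 1/(jωC) = -j/(ω·C) = 0 - j6.224e+04 Ω
Step 3 — Series combination: Z_total = R + L + C = 4050 - j6.222e+04 Ω = 6.235e+04∠-86.3° Ω.

Z = 4050 - j6.222e+04 Ω = 6.235e+04∠-86.3° Ω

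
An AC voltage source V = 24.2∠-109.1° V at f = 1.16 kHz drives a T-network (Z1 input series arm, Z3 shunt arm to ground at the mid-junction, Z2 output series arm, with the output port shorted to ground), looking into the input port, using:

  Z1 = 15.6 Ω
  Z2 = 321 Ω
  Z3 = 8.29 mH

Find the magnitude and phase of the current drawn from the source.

Step 1 — Angular frequency: ω = 2π·f = 2π·1160 = 7288 rad/s.
Step 2 — Component impedances:
  Z1: Z = R = 15.6 Ω
  Z2: Z = R = 321 Ω
  Z3: Z = jωL = j·7288·0.00829 = 0 + j60.42 Ω
Step 3 — With the output port shorted to ground, the output series arm Z2 runs from the junction to ground; the shunt arm Z3 also runs from the junction to ground. They appear in parallel: Z3 || Z2 = 10.98 + j58.35 Ω.
Step 4 — Series with input arm Z1: Z_in = Z1 + (Z3 || Z2) = 26.58 + j58.35 Ω = 64.12∠65.5° Ω.
Step 5 — Source phasor: V = 24.2∠-109.1° V = -7.919 - j22.87 V.
Step 6 — Ohm's law: I = V / Z_total = (-7.919 - j22.87) / (26.58 + j58.35) = -0.3757 - j0.03546 A.
Step 7 — Convert to polar: |I| = 0.3774 A, ∠I = -174.6°.

I = 0.3774∠-174.6° A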